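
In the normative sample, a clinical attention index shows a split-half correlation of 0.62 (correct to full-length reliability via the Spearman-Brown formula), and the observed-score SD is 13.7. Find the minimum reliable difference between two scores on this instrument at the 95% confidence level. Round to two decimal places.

18.39

r_full = 2·0.62 / (1 + 0.62) ≃ 0.7654
The standard error of measurement is 13.7000×√(1 − 0.7654) ≃ 13.7000×0.4843 ≃ 6.6352.
SE_diff = SEM × √2 ≃ 6.6352 × 1.4142 ≃ 9.3836
Minimum reliable difference = 1.96 × SE_diff ≃ 1.96 × 9.3836 ≃ 18.3919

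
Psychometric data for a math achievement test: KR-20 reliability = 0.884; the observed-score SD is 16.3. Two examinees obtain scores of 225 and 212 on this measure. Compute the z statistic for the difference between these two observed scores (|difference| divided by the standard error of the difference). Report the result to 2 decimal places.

1.66

SEM = 16.300*√(1 − 0.884) ≈ 5.552
SE_diff = √2 * SEM ≈ 7.851
z = |225 − 212| / 7.851 = 13 / 7.851 ≈ 1.656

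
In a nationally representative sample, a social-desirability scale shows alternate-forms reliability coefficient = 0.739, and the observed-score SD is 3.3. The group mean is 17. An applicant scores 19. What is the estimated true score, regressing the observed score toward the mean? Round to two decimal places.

18.48

Estimated true score = 0.7390*19 + (1 − 0.7390)*17 ≈ 18.4780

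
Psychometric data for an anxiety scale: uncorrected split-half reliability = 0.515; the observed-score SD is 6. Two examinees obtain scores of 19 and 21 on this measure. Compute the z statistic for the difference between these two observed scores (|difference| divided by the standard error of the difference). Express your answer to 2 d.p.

0.42

r_full = 2·0.515 / (1 + 0.515) ≈ 0.680
SEM = 6.000×√(1 − 0.680) ≈ 3.395
Standard error of the difference = 3.395·√2 ≈ 4.801
z = |19 − 21| / 4.801 = 2 / 4.801 ≈ 0.417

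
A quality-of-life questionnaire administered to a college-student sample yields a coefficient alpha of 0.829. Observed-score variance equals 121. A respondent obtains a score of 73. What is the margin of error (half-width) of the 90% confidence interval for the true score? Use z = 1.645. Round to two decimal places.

7.48

σ = 121^(1/2) = 11.0000
SEM = 11.0000·√(1 − 0.8290) ≈ 4.5487
Margin = 1.645 · 4.5487 ≈ 7.4827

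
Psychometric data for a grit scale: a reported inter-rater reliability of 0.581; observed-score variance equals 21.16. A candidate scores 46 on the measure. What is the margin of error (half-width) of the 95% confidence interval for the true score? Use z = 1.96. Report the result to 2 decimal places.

σ = 21.16^(1/2) = 4.600
The standard error of measurement is 4.600·√(1 − 0.581) ≈ 4.600·0.647 ≈ 2.978.
Half-width = 1.96·2.978 ≈ 5.836

5.84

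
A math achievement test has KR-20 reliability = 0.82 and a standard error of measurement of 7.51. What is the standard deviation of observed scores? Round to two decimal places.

17.70

σ = SEM·(1 − r)^(−1/2) ≈ 7.51*2.35702 ≈ 17.70124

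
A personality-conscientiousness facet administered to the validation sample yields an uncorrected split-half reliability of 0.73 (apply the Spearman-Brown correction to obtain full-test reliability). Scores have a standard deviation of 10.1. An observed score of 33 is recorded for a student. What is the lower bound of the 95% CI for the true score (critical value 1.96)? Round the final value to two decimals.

r_full = 2·0.73 / (1 + 0.73) ≈ 0.844
SEM = 10.100*√(1 − 0.844) ≈ 3.990
1.96 * SEM ≈ 7.821
Lower limit = 33 − 7.821 ≈ 25.179

25.18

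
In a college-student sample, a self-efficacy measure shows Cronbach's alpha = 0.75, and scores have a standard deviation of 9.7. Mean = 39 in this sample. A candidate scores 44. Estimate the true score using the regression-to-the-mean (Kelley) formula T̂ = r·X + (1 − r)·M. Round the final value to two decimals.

42.75

Estimated true score = 0.7500×44 + (1 − 0.7500)×39 ≈ 42.7500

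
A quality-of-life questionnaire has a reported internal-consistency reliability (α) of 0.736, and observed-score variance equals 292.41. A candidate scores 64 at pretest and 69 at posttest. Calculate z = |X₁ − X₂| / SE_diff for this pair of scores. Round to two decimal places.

0.40

SD = √292.41 = 17.1000
SEM = 17.1000*√(1 − 0.7360) ≈ 8.7861
SE_diff = SEM * √2 ≈ 8.7861 * 1.4142 ≈ 12.4255
z = |64 − 69| / 12.4255 = 5 / 12.4255 ≈ 0.4024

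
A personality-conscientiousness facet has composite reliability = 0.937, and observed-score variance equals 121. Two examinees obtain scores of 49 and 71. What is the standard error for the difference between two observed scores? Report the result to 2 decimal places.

SD = √121 ≈ 11.0000
The standard error of measurement is 11.0000·√(1 − 0.9370) ≈ 11.0000·0.2510 ≈ 2.7610.
SE_diff = √2 · SEM ≈ 3.9046

3.90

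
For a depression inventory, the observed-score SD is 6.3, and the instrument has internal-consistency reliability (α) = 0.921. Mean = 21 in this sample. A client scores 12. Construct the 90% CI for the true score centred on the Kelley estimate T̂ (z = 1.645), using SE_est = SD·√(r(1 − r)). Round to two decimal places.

[9.92, 15.51]

T̂ = 0.9210(12) + 0.0790(21) ≈ 12.7110
SE_est = SD × √(r(1 − r)) = 6.3000 × √0.0728 ≈ 6.3000 × 0.2697 ≈ 1.6994
90% CI: 12.7110 ± 2.7954 ≈ (9.9156, 15.5064)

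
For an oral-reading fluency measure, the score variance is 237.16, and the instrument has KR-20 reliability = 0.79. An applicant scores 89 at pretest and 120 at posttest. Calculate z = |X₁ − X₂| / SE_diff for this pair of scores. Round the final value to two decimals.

3.11

SD = √237.16 ≃ 15.400
SEM = 15.400×√(1 − 0.790) ≃ 7.057
SE_diff = √2 × SEM ≃ 9.980
z = |89 − 120| / 9.980 = 31 / 9.980 ≃ 3.106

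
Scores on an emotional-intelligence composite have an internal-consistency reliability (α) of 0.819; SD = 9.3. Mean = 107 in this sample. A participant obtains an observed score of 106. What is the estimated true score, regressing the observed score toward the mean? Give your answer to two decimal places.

106.18

T̂ = 0.819(106) + 0.181(107) ≈ 106.181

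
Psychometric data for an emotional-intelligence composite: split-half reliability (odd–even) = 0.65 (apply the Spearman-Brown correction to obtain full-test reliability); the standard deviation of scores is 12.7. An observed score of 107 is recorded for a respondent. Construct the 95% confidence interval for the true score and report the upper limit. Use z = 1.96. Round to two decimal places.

r_full = 2·0.65 / (1 + 0.65) ≈ 0.788
The standard error of measurement is 12.700×√(1 − 0.788) ≈ 12.700×0.461 ≈ 5.849.
Half-width = 1.96×5.849 ≈ 11.464
Upper limit = 107 + 11.464 ≈ 118.464

118.46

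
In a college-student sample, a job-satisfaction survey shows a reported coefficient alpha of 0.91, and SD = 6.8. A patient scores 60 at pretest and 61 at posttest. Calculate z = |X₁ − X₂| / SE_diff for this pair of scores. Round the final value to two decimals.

0.35

The standard error of measurement is 6.800×√(1 − 0.910) ≈ 6.800×0.300 ≈ 2.040.
Standard error of the difference = 2.040·√2 ≈ 2.885
z = 1 / 2.885 ≈ 0.347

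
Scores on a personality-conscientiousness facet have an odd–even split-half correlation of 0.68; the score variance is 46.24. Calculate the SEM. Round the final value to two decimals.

2.97

SD = √46.24 = 6.8000
Full-length reliability (Spearman-Brown) = 2(0.68)/(1+0.68) ≈ 0.8095
The standard error of measurement is 6.8000×√(1 − 0.8095) ≈ 6.8000×0.4364 ≈ 2.9678.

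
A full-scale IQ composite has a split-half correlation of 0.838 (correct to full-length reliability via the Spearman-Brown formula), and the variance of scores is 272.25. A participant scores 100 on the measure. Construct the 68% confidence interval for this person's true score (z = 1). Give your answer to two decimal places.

SD = √272.25 ≈ 16.5000
Spearman-Brown: r = 2(0.838) / (1 + 0.838) = 1.6760 / 1.8380 ≈ 0.9119
The standard error of measurement is 16.5000*√(1 − 0.9119) ≈ 16.5000*0.2969 ≈ 4.8986.
Margin = 1 * 4.8986 ≈ 4.8986
Interval: (95.1014, 104.8986)

[95.10, 104.90]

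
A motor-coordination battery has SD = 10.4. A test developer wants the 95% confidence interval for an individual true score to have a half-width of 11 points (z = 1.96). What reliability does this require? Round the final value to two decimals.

SEM needed = half-width / z = 11/1.96 ≃ 5.6122
r = 1 − (SEM / SD)² = 1 − (5.6122 / 10.4)² ≃ 1 − 0.2912 ≃ 0.7088

0.71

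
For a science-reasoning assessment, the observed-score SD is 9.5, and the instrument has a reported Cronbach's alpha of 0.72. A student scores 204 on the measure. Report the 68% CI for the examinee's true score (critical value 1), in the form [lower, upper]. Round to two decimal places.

SEM = 9.5000×√(1 − 0.7200) ≈ 5.0269
1 × SEM ≈ 5.0269
CI = 204 ± 5.0269 → [198.9731, 209.0269]

[198.97, 209.03]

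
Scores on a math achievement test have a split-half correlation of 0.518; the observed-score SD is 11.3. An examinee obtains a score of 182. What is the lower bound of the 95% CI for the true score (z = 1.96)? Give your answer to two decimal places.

r_full = 2·0.518 / (1 + 0.518) ≃ 0.6825
SEM = 11.3000·√(1 − 0.6825) ≃ 6.3675
Margin = 1.96 · 6.3675 ≃ 12.4802
Lower bound: 182 − 12.4802 = 169.5198

169.52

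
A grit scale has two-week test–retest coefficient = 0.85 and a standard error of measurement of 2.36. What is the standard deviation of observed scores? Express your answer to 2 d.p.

σ = SEM·(1 − r)^(−1/2) ≃ 2.36×2.582 ≃ 6.093

6.09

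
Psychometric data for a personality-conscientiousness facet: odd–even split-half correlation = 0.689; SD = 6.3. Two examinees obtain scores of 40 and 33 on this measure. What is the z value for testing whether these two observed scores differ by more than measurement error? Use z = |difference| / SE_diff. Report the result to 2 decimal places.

1.83

Full-length reliability (Spearman-Brown) = 2(0.689)/(1+0.689) ≈ 0.8159
SEM = 6.3000×√(1 − 0.8159) ≈ 2.7034
SE_diff = √2 × SEM ≈ 3.8231
z = 7 / 3.8231 ≈ 1.8310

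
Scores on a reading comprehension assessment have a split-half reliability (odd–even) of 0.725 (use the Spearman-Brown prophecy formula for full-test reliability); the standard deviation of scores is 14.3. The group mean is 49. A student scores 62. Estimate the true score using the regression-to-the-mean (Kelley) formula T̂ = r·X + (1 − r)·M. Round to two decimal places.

59.93

Spearman-Brown: r = 2(0.725) / (1 + 0.725) = 1.45000 / 1.72500 ≈ 0.84058
T̂ = r·X + (1 − r)·M = 0.84058×62 + 0.15942×49 ≈ 52.11594 + 7.81159 ≈ 59.92754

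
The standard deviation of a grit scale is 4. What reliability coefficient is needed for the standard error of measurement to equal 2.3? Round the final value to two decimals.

0.67

r = 1 − (2.3000/4)² ≈ 1 − 0.3306 ≈ 0.6694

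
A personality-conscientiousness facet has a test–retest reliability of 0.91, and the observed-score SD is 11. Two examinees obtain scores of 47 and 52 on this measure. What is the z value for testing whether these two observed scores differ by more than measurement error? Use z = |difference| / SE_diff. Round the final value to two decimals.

The standard error of measurement is 11.000*√(1 − 0.910) ≃ 11.000*0.300 ≃ 3.300.
Standard error of the difference = 3.300·√2 ≃ 4.667
z = |47 − 52| / 4.667 = 5 / 4.667 ≃ 1.071

1.07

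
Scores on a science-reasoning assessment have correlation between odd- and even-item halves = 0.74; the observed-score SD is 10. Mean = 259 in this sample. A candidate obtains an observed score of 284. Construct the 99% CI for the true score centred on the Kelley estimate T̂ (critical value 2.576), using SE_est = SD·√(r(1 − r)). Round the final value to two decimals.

Spearman-Brown: r = 2(0.74) / (1 + 0.74) = 1.4800 / 1.7400 ≈ 0.8506
T̂ = 0.8506(284) + 0.1494(259) ≈ 280.2644
SE_est = SD · √(r(1 − r)) = 10.0000 · √0.1271 ≈ 10.0000 · 0.3565 ≈ 3.5651
CI = 280.2644 ± 2.576 · 3.5651 → [271.0807, 289.4480]

[271.08, 289.45]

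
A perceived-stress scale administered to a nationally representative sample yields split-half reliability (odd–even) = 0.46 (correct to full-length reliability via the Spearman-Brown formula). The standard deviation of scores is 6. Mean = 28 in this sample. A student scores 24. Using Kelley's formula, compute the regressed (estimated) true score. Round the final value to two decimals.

r_full = 2·0.46 / (1 + 0.46) ≈ 0.6301
Estimated true score = 0.6301×24 + (1 − 0.6301)×28 ≈ 25.4795

25.48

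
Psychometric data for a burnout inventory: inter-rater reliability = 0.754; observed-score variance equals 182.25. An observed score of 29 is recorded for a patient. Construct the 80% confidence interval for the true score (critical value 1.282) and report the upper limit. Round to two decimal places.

37.58

SD = √182.25 = 13.50000
SEM = 13.50000 × √(1 − 0.75400) = 13.50000 × √0.24600 ≈ 13.50000 × 0.49598 ≈ 6.69578
Half-width = 1.282×6.69578 ≈ 8.58399
Upper bound: 29 + 8.58399 = 37.58399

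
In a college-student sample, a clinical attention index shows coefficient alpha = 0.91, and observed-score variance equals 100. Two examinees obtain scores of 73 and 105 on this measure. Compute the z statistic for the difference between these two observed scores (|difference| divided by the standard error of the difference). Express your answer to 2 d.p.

7.54

SD = √100 = 10.0000
The standard error of measurement is 10.0000×√(1 − 0.9100) ≈ 10.0000×0.3000 ≈ 3.0000.
Standard error of the difference = 3.0000·√2 ≈ 4.2426
z = 32 / 4.2426 ≈ 7.5425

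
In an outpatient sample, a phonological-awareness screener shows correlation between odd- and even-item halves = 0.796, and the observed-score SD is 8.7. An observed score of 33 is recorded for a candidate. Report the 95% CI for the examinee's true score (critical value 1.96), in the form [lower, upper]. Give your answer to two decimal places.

[27.25, 38.75]

r_full = 2·0.796 / (1 + 0.796) ≈ 0.8864
The standard error of measurement is 8.7000·√(1 − 0.8864) ≈ 8.7000·0.3370 ≈ 2.9321.
Half-width = 1.96·2.9321 ≈ 5.7469
Interval: (27.2531, 38.7469)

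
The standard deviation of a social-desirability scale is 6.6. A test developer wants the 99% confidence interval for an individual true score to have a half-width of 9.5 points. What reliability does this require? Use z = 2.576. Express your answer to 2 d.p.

0.69

Required SEM = 9.5 / 2.576 ≈ 3.6879
r = 1 − (SEM / SD)² = 1 − (3.6879 / 6.6)² ≈ 1 − 0.3122 ≈ 0.6878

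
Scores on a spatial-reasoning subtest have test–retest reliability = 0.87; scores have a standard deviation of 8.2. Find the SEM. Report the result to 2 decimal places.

The standard error of measurement is 8.200*√(1 − 0.870) ≈ 8.200*0.361 ≈ 2.957.

2.96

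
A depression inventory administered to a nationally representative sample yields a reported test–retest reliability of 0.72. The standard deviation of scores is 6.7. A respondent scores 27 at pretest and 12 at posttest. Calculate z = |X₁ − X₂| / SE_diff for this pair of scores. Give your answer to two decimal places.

2.99

SEM = 6.70000 × √(1 − 0.72000) = 6.70000 × √0.28000 ≈ 6.70000 × 0.52915 ≈ 3.54531
SE_diff = SEM × √2 ≈ 3.54531 × 1.41421 ≈ 5.01382
z = 15 / 5.01382 ≈ 2.99173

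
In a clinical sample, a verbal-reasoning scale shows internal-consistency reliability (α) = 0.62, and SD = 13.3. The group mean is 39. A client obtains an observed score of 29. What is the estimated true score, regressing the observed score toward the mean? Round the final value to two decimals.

Estimated true score = 0.620·29 + (1 − 0.620)·39 ≃ 32.800

32.80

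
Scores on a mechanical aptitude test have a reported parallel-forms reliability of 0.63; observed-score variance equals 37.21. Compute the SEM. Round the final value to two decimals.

3.71

σ = 37.21^(1/2) = 6.10000
SEM = 6.10000 * √(1 − 0.63000) = 6.10000 * √0.37000 ≃ 6.10000 * 0.60828 ≃ 3.71049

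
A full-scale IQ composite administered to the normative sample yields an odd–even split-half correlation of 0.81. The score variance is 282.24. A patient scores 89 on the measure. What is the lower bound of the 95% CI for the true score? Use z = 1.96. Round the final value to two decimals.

78.33

σ = 282.24^(1/2) = 16.80000
r_full = 2·0.81 / (1 + 0.81) ≈ 0.89503
SEM = 16.80000 · √(1 − 0.89503) = 16.80000 · √0.10497 ≈ 16.80000 · 0.32399 ≈ 5.44311
Half-width = 1.96·5.44311 ≈ 10.66849
Lower bound: 89 − 10.66849 = 78.33151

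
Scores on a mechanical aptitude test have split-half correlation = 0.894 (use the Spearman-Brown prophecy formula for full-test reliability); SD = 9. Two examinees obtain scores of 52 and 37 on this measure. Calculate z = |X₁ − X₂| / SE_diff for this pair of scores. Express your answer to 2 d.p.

Full-length reliability (Spearman-Brown) = 2(0.894)/(1+0.894) ≈ 0.944
SEM = 9.000 × √(1 − 0.944) = 9.000 × √0.056 ≈ 9.000 × 0.237 ≈ 2.129
SE_diff = √2 × SEM ≈ 3.011
z = 15 / 3.011 ≈ 4.982

4.98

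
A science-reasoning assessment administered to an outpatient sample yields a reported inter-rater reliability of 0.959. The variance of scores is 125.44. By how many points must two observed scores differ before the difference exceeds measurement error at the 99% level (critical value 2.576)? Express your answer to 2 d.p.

σ = 125.44^(1/2) = 11.2000
The standard error of measurement is 11.2000*√(1 − 0.9590) ≈ 11.2000*0.2025 ≈ 2.2678.
SE_diff = SEM * √2 ≈ 2.2678 * 1.4142 ≈ 3.2072
Minimum reliable difference = 2.576 * SE_diff ≈ 2.576 * 3.2072 ≈ 8.2617

8.26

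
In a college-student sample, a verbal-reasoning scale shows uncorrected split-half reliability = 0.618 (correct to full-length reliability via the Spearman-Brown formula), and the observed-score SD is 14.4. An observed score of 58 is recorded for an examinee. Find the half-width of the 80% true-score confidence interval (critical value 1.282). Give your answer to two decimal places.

Spearman-Brown: r = 2(0.618) / (1 + 0.618) = 1.2360 / 1.6180 ≈ 0.7639
SEM = 14.4000 * √(1 − 0.7639) = 14.4000 * √0.2361 ≈ 14.4000 * 0.4859 ≈ 6.9969
Margin = 1.282 * 6.9969 ≈ 8.9700

8.97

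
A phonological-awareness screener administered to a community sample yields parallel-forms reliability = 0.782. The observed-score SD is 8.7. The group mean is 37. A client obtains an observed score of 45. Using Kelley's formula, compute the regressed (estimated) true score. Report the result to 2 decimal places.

T̂ = r·X + (1 − r)·M = 0.782*45 + 0.218*37 = 35.190 + 8.066 ≃ 43.256

43.26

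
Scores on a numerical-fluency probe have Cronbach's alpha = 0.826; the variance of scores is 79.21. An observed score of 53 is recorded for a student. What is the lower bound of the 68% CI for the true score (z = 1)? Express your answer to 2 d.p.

SD = √79.21 = 8.900
The standard error of measurement is 8.900·√(1 − 0.826) ≈ 8.900·0.417 ≈ 3.712.
1 · SEM ≈ 3.712
Lower limit = 53 − 3.712 ≈ 49.288

49.29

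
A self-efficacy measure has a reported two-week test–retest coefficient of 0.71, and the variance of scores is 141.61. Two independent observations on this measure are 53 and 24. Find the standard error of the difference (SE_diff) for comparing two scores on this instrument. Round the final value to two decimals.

9.06

σ = 141.61^(1/2) = 11.9000
The standard error of measurement is 11.9000*√(1 − 0.7100) ≃ 11.9000*0.5385 ≃ 6.4083.
Standard error of the difference = 6.4083·√2 ≃ 9.0628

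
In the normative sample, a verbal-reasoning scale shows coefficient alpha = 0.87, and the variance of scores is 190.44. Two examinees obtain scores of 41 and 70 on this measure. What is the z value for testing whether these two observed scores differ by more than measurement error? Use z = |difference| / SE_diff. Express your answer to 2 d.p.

SD = √190.44 = 13.800
The standard error of measurement is 13.800·√(1 − 0.870) ≃ 13.800·0.361 ≃ 4.976.
SE_diff = SEM · √2 ≃ 4.976 · 1.414 ≃ 7.037
z = 29 / 7.037 ≃ 4.121

4.12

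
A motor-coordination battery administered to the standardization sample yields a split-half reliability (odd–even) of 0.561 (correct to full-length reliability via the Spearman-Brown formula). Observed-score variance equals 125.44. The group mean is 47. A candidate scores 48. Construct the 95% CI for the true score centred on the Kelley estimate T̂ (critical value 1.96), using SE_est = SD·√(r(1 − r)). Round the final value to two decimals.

[37.85, 57.59]

σ = 125.44^(1/2) = 11.2000
r_full = 2·0.561 / (1 + 0.561) ≃ 0.7188
T̂ = 0.7188(48) + 0.2812(47) ≃ 47.7188
SE_est = 11.2000·√(0.7188·0.2812) ≃ 5.0355
95% CI: 47.7188 ± 9.8696 ≃ (37.8492, 57.5884)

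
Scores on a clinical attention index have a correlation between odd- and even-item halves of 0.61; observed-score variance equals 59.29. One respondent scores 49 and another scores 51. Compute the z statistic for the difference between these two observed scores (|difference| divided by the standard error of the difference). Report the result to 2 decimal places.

0.37

SD = √59.29 = 7.7000
r_full = 2·0.61 / (1 + 0.61) ≃ 0.7578
SEM = 7.7000 × √(1 − 0.7578) = 7.7000 × √0.2422 ≃ 7.7000 × 0.4922 ≃ 3.7897
SE_diff = √2 × SEM ≃ 5.3595
z = 2 / 5.3595 ≃ 0.3732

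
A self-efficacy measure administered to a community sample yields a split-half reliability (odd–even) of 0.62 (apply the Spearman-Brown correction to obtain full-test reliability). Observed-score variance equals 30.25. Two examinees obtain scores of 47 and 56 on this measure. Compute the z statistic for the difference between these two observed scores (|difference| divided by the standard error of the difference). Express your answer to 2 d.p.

SD = √30.25 = 5.5000
Spearman-Brown: r = 2(0.62) / (1 + 0.62) = 1.2400 / 1.6200 ≈ 0.7654
SEM = 5.5000 · √(1 − 0.7654) = 5.5000 · √0.2346 ≈ 5.5000 · 0.4843 ≈ 2.6638
SE_diff = SEM · √2 ≈ 2.6638 · 1.4142 ≈ 3.7671
z = |47 − 56| / 3.7671 = 9 / 3.7671 ≈ 2.3891

2.39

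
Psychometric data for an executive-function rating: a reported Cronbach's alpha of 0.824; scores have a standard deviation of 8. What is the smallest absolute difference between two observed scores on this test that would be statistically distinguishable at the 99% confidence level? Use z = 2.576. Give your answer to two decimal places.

SEM = 8.000·√(1 − 0.824) ≈ 3.356
SE_diff = SEM · √2 ≈ 3.356 · 1.414 ≈ 4.746
Smallest detectable difference = 2.576·4.746 ≈ 12.227

12.23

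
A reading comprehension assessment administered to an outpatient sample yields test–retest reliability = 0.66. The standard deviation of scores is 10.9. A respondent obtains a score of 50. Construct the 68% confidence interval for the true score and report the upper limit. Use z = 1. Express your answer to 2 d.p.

56.36

The standard error of measurement is 10.9000×√(1 − 0.6600) ≈ 10.9000×0.5831 ≈ 6.3557.
1 × SEM ≈ 6.3557
Upper bound: 50 + 6.3557 = 56.3557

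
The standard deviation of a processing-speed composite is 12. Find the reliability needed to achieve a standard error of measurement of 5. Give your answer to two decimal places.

Required reliability = 1 − (SEM/SD)² = 1 − 0.1736 ≈ 0.8264

0.83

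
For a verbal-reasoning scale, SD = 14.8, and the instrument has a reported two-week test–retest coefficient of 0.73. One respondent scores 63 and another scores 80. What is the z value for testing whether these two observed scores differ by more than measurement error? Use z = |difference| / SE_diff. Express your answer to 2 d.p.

SEM = 14.80000×√(1 − 0.73000) ≈ 7.69031
SE_diff = SEM × √2 ≈ 7.69031 × 1.41421 ≈ 10.87573
z = 17 / 10.87573 ≈ 1.56311

1.56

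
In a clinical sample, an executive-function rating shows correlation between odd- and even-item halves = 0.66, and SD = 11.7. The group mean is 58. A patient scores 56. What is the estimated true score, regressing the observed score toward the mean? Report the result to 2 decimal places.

r_full = 2·0.66 / (1 + 0.66) ≈ 0.79518
Estimated true score = 0.79518·56 + (1 − 0.79518)·58 ≈ 56.40964

56.41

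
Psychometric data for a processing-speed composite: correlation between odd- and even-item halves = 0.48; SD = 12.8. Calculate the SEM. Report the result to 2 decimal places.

7.59

r_full = 2·0.48 / (1 + 0.48) ≈ 0.6486
SEM = 12.8000×√(1 − 0.6486) ≈ 7.5872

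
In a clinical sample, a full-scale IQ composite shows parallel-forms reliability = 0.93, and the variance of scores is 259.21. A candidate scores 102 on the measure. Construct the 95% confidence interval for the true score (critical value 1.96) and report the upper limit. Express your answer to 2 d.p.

SD = √259.21 ≃ 16.10000
SEM = 16.10000·√(1 − 0.93000) ≃ 4.25966
Half-width = 1.96·4.25966 ≃ 8.34893
Upper bound: 102 + 8.34893 = 110.34893

110.35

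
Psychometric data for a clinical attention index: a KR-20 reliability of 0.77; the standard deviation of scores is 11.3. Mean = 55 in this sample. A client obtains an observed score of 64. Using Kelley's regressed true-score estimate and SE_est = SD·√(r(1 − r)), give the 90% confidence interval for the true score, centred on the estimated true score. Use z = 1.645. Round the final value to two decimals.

[54.11, 69.75]

T̂ = r·X + (1 − r)·M = 0.770·64 + 0.230·55 = 49.280 + 12.650 ≃ 61.930
SE_est = 11.300·√[r(1 − r)] ≃ 4.755
CI = 61.930 ± 1.645 · 4.755 → [54.107, 69.753]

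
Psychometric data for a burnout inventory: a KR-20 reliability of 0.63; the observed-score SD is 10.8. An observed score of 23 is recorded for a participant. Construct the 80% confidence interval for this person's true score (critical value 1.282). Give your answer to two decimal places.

[14.58, 31.42]

SEM = 10.800 × √(1 − 0.630) = 10.800 × √0.370 ≈ 10.800 × 0.608 ≈ 6.569
1.282 × SEM ≈ 8.422
CI = 23 ± 8.422 → [14.578, 31.422]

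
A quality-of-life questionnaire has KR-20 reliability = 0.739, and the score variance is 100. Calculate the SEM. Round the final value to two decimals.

5.11

SD = √100 ≈ 10.00000
SEM = 10.00000 * √(1 − 0.73900) = 10.00000 * √0.26100 ≈ 10.00000 * 0.51088 ≈ 5.10882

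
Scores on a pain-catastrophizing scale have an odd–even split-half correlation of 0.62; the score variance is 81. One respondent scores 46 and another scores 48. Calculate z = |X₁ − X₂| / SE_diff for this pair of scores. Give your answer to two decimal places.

σ = 81^(1/2) = 9.000
r_full = 2·0.62 / (1 + 0.62) ≈ 0.765
SEM = 9.000·√(1 − 0.765) ≈ 4.359
Standard error of the difference = 4.359·√2 ≈ 6.164
z = 2 / 6.164 ≈ 0.324

0.32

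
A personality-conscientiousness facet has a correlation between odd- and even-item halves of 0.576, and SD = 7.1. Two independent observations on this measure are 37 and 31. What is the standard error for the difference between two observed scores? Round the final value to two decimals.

5.21

r_full = 2·0.576 / (1 + 0.576) ≈ 0.731
SEM = 7.100 * √(1 − 0.731) = 7.100 * √0.269 ≈ 7.100 * 0.519 ≈ 3.683
SE_diff = SEM * √2 ≈ 3.683 * 1.414 ≈ 5.208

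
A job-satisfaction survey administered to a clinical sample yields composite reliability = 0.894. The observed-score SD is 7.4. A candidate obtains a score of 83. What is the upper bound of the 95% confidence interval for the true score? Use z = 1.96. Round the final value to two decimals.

87.72

SEM = 7.400 * √(1 − 0.894) = 7.400 * √0.106 ≈ 7.400 * 0.326 ≈ 2.409
Half-width = 1.96*2.409 ≈ 4.722
Upper bound: 83 + 4.722 = 87.722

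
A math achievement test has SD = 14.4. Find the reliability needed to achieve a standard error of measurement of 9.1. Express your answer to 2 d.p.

0.60

r = 1 − (SEM / SD)² = 1 − (9.1000 / 14.4)² ≈ 1 − 0.3994 ≈ 0.6006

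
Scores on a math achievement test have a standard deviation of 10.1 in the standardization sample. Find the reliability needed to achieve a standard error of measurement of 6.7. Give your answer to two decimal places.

0.56

Required reliability = 1 − (SEM/SD)² = 1 − 0.440 ≈ 0.560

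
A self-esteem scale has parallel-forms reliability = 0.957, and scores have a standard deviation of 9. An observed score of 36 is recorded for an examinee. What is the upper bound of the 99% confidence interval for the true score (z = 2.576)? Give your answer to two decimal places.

40.81

SEM = 9.0000 × √(1 − 0.9570) = 9.0000 × √0.0430 ≈ 9.0000 × 0.2074 ≈ 1.8663
2.576 × SEM ≈ 4.8075
Upper limit = 36 + 4.8075 ≈ 40.8075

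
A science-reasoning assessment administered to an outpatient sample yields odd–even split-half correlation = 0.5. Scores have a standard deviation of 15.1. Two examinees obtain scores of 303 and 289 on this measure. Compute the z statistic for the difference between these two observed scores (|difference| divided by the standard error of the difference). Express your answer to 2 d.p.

1.14

r_full = 2·0.5 / (1 + 0.5) ≃ 0.66667
SEM = 15.10000×√(1 − 0.66667) ≃ 8.71799
SE_diff = SEM × √2 ≃ 8.71799 × 1.41421 ≃ 12.32910
z = |303 − 289| / 12.32910 = 14 / 12.32910 ≃ 1.13553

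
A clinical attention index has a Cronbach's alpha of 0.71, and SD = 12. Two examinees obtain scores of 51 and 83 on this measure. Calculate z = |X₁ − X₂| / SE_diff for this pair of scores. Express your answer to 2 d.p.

SEM = 12.000 * √(1 − 0.710) = 12.000 * √0.290 ≈ 12.000 * 0.539 ≈ 6.462
SE_diff = SEM * √2 ≈ 6.462 * 1.414 ≈ 9.139
z = |51 − 83| / 9.139 = 32 / 9.139 ≈ 3.502

3.50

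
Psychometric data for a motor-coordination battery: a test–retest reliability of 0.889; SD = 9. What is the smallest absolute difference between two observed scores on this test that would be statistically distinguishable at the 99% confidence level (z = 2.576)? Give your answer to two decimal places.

10.92

SEM = 9.0000*√(1 − 0.8890) ≈ 2.9985
SE_diff = SEM * √2 ≈ 2.9985 * 1.4142 ≈ 4.2405
Minimum reliable difference = 2.576 * SE_diff ≈ 2.576 * 4.2405 ≈ 10.9236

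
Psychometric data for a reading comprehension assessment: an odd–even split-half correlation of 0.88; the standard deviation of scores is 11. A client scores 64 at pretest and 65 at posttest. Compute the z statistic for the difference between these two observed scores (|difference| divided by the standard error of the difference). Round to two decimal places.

Full-length reliability (Spearman-Brown) = 2(0.88)/(1+0.88) ≃ 0.936
The standard error of measurement is 11.000*√(1 − 0.936) ≃ 11.000*0.253 ≃ 2.779.
Standard error of the difference = 2.779·√2 ≃ 3.930
z = |64 − 65| / 3.930 = 1 / 3.930 ≃ 0.254

0.25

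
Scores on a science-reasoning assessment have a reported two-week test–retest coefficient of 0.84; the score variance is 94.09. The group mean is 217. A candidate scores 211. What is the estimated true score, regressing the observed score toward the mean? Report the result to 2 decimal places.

211.96

Estimated true score = 0.8400×211 + (1 − 0.8400)×217 ≈ 211.9600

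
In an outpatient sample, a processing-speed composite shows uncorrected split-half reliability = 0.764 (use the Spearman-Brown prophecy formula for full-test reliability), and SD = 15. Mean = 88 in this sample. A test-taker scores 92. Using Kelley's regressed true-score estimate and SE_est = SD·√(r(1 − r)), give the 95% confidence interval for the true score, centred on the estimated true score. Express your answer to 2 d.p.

[81.46, 101.47]

Spearman-Brown: r = 2(0.764) / (1 + 0.764) = 1.528 / 1.764 ≈ 0.866
T̂ = 0.866(92) + 0.134(88) ≈ 91.465
SE_est = SD · √(r(1 − r)) = 15.000 · √0.116 ≈ 15.000 · 0.340 ≈ 5.106
95% CI: 91.465 ± 10.008 ≈ (81.456, 101.473)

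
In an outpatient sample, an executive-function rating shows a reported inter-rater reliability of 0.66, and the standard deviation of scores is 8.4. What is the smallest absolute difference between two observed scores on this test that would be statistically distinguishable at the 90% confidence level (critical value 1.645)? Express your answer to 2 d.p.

SEM = 8.40000 · √(1 − 0.66000) = 8.40000 · √0.34000 ≈ 8.40000 · 0.58310 ≈ 4.89800
Standard error of the difference = 4.89800·√2 ≈ 6.92682
Smallest detectable difference = 1.645·6.92682 ≈ 11.39461

11.39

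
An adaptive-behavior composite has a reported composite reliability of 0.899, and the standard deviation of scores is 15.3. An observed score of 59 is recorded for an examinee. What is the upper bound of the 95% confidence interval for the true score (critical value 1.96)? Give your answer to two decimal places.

The standard error of measurement is 15.300×√(1 − 0.899) ≈ 15.300×0.318 ≈ 4.862.
Margin = 1.96 × 4.862 ≈ 9.530
Upper bound: 59 + 9.530 = 68.530

68.53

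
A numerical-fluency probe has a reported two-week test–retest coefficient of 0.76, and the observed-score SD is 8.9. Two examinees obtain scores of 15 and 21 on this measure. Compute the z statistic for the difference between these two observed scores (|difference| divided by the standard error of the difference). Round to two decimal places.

SEM = 8.900 · √(1 − 0.760) = 8.900 · √0.240 ≃ 8.900 · 0.490 ≃ 4.360
SE_diff = √2 · SEM ≃ 6.166
z = 6 / 6.166 ≃ 0.973

0.97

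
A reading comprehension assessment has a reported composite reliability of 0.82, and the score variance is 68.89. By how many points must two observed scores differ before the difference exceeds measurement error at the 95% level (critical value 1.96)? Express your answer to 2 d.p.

SD = √68.89 = 8.300
The standard error of measurement is 8.300*√(1 − 0.820) ≈ 8.300*0.424 ≈ 3.521.
Standard error of the difference = 3.521·√2 ≈ 4.980
Minimum reliable difference = 1.96 * SE_diff ≈ 1.96 * 4.980 ≈ 9.761

9.76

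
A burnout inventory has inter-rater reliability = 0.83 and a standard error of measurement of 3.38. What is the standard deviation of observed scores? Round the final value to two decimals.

8.20

σ = SEM·(1 − r)^(−1/2) ≈ 3.38*2.42536 ≈ 8.19770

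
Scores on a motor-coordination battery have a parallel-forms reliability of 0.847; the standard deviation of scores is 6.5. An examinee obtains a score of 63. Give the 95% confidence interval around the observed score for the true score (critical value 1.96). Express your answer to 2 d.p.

[58.02, 67.98]

The standard error of measurement is 6.5000·√(1 − 0.8470) ≈ 6.5000·0.3912 ≈ 2.5425.
Margin = 1.96 · 2.5425 ≈ 4.9833
Interval: (58.0167, 67.9833)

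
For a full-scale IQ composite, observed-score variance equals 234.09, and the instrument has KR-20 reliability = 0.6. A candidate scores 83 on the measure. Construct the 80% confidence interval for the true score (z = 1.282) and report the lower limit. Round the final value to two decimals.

σ = 234.09^(1/2) = 15.3000
SEM = 15.3000 × √(1 − 0.6000) = 15.3000 × √0.4000 ≈ 15.3000 × 0.6325 ≈ 9.6766
1.282 × SEM ≈ 12.4054
Lower bound: 83 − 12.4054 = 70.5946

70.59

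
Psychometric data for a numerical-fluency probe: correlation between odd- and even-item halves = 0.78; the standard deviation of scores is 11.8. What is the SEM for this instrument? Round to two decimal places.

Spearman-Brown: r = 2(0.78) / (1 + 0.78) = 1.5600 / 1.7800 ≈ 0.8764
The standard error of measurement is 11.8000×√(1 − 0.8764) ≈ 11.8000×0.3516 ≈ 4.1484.

4.15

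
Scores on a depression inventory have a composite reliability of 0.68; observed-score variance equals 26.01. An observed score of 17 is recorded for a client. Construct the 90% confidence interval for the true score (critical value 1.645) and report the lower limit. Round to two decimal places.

12.25

SD = √26.01 = 5.100
SEM = 5.100 * √(1 − 0.680) = 5.100 * √0.320 ≃ 5.100 * 0.566 ≃ 2.885
Margin = 1.645 * 2.885 ≃ 4.746
Lower limit = 17 − 4.746 ≃ 12.254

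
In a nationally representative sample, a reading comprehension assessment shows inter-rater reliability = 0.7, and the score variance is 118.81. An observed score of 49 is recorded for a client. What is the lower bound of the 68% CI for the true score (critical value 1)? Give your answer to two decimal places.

SD = √118.81 ≃ 10.900
SEM = 10.900 · √(1 − 0.700) = 10.900 · √0.300 ≃ 10.900 · 0.548 ≃ 5.970
1 · SEM ≃ 5.970
Lower bound: 49 − 5.970 = 43.030

43.03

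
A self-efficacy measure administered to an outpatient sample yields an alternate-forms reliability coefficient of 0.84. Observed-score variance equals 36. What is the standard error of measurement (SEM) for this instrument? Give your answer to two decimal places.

2.40

SD = √36 ≈ 6.0000
SEM = 6.0000*√(1 − 0.8400) ≈ 2.4000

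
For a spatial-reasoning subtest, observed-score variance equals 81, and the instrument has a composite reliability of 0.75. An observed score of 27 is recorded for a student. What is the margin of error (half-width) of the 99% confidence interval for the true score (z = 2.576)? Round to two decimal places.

SD = √81 ≈ 9.0000
The standard error of measurement is 9.0000×√(1 − 0.7500) ≈ 9.0000×0.5000 ≈ 4.5000.
2.576 × SEM ≈ 11.5920

11.59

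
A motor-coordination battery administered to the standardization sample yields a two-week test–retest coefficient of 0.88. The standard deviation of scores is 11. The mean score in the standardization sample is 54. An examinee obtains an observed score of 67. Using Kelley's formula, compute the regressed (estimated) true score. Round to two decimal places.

T̂ = 0.88000(67) + 0.12000(54) ≃ 65.44000

65.44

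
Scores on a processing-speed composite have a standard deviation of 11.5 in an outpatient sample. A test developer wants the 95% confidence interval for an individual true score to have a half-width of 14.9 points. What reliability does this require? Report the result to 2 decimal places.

0.56

Required SEM = 14.9 / 1.96 ≈ 7.6020
Required reliability = 1 − (SEM/SD)² = 1 − 0.4370 ≈ 0.5630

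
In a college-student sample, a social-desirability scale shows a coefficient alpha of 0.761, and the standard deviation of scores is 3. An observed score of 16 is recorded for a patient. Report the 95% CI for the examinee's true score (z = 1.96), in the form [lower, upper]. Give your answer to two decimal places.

SEM = 3.0000 · √(1 − 0.7610) = 3.0000 · √0.2390 ≃ 3.0000 · 0.4889 ≃ 1.4666
Half-width = 1.96·1.4666 ≃ 2.8746
CI = 16 ± 2.8746 → [13.1254, 18.8746]

[13.13, 18.87]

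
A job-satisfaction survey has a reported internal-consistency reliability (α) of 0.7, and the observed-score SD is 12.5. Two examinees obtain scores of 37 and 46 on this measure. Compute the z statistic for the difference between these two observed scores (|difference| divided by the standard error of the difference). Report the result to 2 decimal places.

0.93

The standard error of measurement is 12.500·√(1 − 0.700) ≃ 12.500·0.548 ≃ 6.847.
SE_diff = √2 · SEM ≃ 9.682
z = |37 − 46| / 9.682 = 9 / 9.682 ≃ 0.930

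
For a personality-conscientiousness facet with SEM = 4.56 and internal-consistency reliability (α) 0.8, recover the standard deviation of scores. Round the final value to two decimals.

σ = SEM·(1 − r)^(−1/2) ≈ 4.56*2.236 ≈ 10.196

10.20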